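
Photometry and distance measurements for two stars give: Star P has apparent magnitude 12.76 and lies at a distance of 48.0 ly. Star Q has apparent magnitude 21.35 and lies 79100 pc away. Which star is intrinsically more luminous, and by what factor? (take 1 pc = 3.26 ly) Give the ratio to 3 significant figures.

Star P: d = 48.0 ly / 3.26 = 14.72 pc
Star P: M = m − 5 log₁₀ d + 5 = 12.76 − 5·1.1680 + 5 = 11.920
Star Q: M = m − 5 log₁₀ d + 5 = 21.35 − 5·4.8982 + 5 = 1.859
ΔM = M_P − M_Q = 11.920 − (1.859) = 10.061; smaller M is more luminous → Star Q.
L ratio = 10^(0.4 |ΔM|) = 10^4.024 = 10580

Star Q is more luminous, by a factor of 10600.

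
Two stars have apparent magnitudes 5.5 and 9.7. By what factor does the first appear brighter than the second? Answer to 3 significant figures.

Magnitude difference = -4.2
Flux ratio = 10^(−0.4 Δm) = 10^(−0.4 × -4.2) = 10^1.680 = 47.86

47.9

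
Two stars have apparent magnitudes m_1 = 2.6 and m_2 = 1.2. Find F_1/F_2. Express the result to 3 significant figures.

Magnitude difference = 1.4
Flux ratio = 10^(−0.4 Δm) = 10^(−0.4 × 1.4) = 10^-0.560 = 0.2754

F_1/F_2 ≈ 0.275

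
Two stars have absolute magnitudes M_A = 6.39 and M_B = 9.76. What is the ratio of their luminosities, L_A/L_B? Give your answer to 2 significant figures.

ΔM = M_A − M_B = -3.37
L_A/L_B = 10^(−0.4 ΔM) = 10^1.348 = 22.28

L_A/L_B ≈ 22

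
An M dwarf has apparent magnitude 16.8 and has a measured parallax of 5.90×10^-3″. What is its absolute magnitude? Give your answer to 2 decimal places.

d = 1/p = 1/5.90×10^-3″ = 169.5 pc
5 log₁₀(d/10 pc) = 5 log₁₀(169.5) − 5 = 6.146
M = m − 5 log₁₀(d/10) = 16.8 − 6.146 = 10.654

M ≈ 10.65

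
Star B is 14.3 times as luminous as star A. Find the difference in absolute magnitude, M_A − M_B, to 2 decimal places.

M_A − M_B ≈ 2.89

Pogson: ΔM = −2.5 log₁₀(ratio) = −2.5 log₁₀(14.3) = −2.5 × 1.1553 = -2.888
Star B is brighter so has the smaller magnitude: M_A − M_B is positive.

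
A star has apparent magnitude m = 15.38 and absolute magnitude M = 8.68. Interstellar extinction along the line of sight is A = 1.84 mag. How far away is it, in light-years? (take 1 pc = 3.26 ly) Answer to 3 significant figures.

d ≈ 306 ly

m − M = 5 log₁₀(d/10 pc) + A  ⇒  15.38 − (8.68) − 1.84 = 5 log₁₀(d/10)
4.860 = 5 log₁₀(d/10)
log₁₀ d = (m − M − A)/5 + 1 = 1.9720
d = 10^1.9720 = 93.76 pc
= 305.6 ly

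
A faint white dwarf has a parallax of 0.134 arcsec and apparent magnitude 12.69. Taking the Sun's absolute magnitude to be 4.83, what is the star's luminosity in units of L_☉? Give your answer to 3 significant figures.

L/L_☉ ≈ 4.00×10^-4

d = 1/p = 1/0.134″ = 7.463 pc
M = m − 5 log₁₀ d + 5 = 12.69 − 5·0.8729 + 5 = 13.326
M − M_☉ = 13.326 − 4.83 = 8.496
L/L_☉ = 10^(−0.4 × 8.496) = 3.998×10^-4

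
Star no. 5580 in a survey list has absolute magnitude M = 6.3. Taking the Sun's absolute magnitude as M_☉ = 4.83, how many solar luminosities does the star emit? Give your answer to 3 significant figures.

M − M_☉ = 6.3 − 4.83 = 1.470
L/L_☉ = 10^(−0.4 (M − M_☉)) = 10^-0.588 = 0.2582

L/L_☉ ≈ 0.258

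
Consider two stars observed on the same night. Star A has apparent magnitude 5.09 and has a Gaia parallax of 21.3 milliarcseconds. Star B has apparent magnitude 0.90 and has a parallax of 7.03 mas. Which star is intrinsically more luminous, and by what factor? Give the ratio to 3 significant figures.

Star B is more luminous, by a factor of 435.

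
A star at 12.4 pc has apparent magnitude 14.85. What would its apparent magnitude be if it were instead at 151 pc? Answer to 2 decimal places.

m ≈ 20.28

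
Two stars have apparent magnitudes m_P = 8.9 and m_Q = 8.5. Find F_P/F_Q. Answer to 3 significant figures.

F_P/F_Q ≈ 0.692

Magnitude difference = 0.4
Flux ratio = 10^(−0.4 Δm) = 10^(−0.4 × 0.4) = 10^-0.160 = 0.6918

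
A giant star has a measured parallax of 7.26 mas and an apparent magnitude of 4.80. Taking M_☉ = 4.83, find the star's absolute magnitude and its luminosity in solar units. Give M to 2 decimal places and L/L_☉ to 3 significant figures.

M ≈ -0.90; L/L_☉ ≈ 195

d = 1/p = 1000/7.26 mas = 137.7 pc
M = m − 5 log₁₀ d + 5 = 4.80 − 5·2.1391 + 5 = -0.895
M − M_☉ = -0.895 − 4.83 = -5.725
L/L_☉ = 10^(−0.4 × -5.725) = 195.0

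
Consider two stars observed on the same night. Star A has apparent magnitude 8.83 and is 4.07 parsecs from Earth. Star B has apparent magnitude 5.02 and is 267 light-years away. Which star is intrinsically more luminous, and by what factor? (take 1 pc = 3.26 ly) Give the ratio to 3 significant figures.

Star A: M = m − 5 log₁₀ d + 5 = 8.83 − 5·0.6096 + 5 = 10.782
Star B: d = 267 ly / 3.26 = 81.90 pc
Star B: M = m − 5 log₁₀ d + 5 = 5.02 − 5·1.9133 + 5 = 0.454
ΔM = M_A − M_B = 10.782 − (0.454) = 10.328; smaller M is more luminous → Star B.
L ratio = 10^(0.4 |ΔM|) = 10^4.131 = 13530

Star B is more luminous, by a factor of 13500.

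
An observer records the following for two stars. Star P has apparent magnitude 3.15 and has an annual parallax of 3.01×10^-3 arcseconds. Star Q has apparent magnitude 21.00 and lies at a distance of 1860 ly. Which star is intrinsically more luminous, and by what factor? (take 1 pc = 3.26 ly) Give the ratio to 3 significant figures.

Star P is more luminous, by a factor of 4.68×10^6.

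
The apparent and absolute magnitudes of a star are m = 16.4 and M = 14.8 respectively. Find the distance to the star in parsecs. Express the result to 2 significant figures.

d ≈ 21 pc

μ = m − M = 1.600
m − M = 5 log₁₀ d − 5
log₁₀ d = (m − M)/5 + 1 = 1.3200
d = 10^1.3200 = 20.89 pc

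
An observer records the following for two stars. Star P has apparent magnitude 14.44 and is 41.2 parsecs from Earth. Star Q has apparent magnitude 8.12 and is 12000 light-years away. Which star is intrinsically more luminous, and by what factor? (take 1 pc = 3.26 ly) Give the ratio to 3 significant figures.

Star Q is more luminous, by a factor of 2.69×10^6.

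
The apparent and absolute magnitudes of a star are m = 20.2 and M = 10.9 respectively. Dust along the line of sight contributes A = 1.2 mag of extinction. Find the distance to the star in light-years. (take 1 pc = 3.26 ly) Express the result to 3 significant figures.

m − M = 5 log₁₀(d/10 pc) + A  ⇒  20.2 − (10.9) − 1.2 = 5 log₁₀(d/10)
8.100 = 5 log₁₀(d/10)
log₁₀ d = (m − M − A)/5 + 1 = 2.6200
d = 10^2.6200 = 416.9 pc
= 1359 ly

d ≈ 1360 ly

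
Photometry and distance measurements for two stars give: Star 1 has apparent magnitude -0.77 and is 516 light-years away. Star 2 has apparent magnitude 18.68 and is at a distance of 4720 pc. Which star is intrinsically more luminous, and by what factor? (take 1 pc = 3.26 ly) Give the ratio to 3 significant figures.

Star 1: d = 516 ly / 3.26 = 158.3 pc
Star 1: M = m − 5 log₁₀ d + 5 = -0.77 − 5·2.1994 + 5 = -6.767
Star 2: M = m − 5 log₁₀ d + 5 = 18.68 − 5·3.6739 + 5 = 5.310
ΔM = M_1 − M_2 = -6.767 − (5.310) = -12.077; smaller M is more luminous → Star 1.
L ratio = 10^(0.4 |ΔM|) = 10^4.831 = 67760

Star 1 is more luminous, by a factor of 67800.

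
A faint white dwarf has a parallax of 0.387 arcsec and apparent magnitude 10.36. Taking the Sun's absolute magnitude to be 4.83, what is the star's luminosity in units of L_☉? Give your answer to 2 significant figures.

L/L_☉ ≈ 4.1×10^-4

d = 1/p = 1/0.387″ = 2.584 pc
M = m − 5 log₁₀ d + 5 = 10.36 − 5·0.4123 + 5 = 13.299
M − M_☉ = 13.299 − 4.83 = 8.469
L/L_☉ = 10^(−0.4 × 8.469) = 4.098×10^-4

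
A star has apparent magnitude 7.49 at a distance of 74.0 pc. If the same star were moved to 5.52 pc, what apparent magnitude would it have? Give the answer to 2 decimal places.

m ≈ 1.85

Flux ∝ 1/d², so Δm = 5 log₁₀(d₂/d₁) = 5 log₁₀(5.52/74.0) = -5.636
m₂ = m₁ + Δm = 7.49 + (-5.636) = 1.854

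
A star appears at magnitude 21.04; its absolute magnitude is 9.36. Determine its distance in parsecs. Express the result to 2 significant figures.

Distance modulus: m − M = 21.04 − (9.36) = 11.680
m − M = 5 log₁₀ d − 5
log₁₀ d = (m − M)/5 + 1 = 3.3360
d = 10^3.3360 = 2168 pc

d ≈ 2200 pc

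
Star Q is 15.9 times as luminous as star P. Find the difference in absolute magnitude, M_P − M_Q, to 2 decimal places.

Pogson: ΔM = −2.5 log₁₀(ratio) = −2.5 log₁₀(15.9) = −2.5 × 1.2014 = -3.003
Star Q is brighter so has the smaller magnitude: M_P − M_Q is positive.

M_P − M_Q ≈ 3.00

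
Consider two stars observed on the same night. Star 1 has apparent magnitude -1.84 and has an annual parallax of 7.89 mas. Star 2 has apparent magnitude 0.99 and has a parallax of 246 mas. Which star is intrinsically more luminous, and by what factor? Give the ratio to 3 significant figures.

Star 1: p = 7.89 mas = 7.89×10^-3″ → d = 1/p = 126.7 pc
Star 1: M = m − 5 log₁₀ d + 5 = -1.84 − 5·2.1029 + 5 = -7.355
Star 2: p = 246 mas = 0.246″ → d = 1/p = 4.065 pc
Star 2: M = m − 5 log₁₀ d + 5 = 0.99 − 5·0.6091 + 5 = 2.945
ΔM = M_1 − M_2 = -7.355 − (2.945) = -10.299; smaller M is more luminous → Star 1.
L ratio = 10^(0.4 |ΔM|) = 10^4.120 = 13170

Star 1 is more luminous, by a factor of 13200.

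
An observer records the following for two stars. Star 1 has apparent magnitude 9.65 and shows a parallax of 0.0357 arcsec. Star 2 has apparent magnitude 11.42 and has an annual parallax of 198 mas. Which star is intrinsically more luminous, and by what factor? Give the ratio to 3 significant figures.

Star 1 is more luminous, by a factor of 157.

Star 1: d = 1/p = 1/0.0357″ = 28.01 pc
Star 1: M = m − 5 log₁₀ d + 5 = 9.65 − 5·1.4473 + 5 = 7.413
Star 2: p = 198 mas = 0.198″ → d = 1/p = 5.051 pc
Star 2: M = m − 5 log₁₀ d + 5 = 11.42 − 5·0.7033 + 5 = 12.903
ΔM = M_1 − M_2 = 7.413 − (12.903) = -5.490; smaller M is more luminous → Star 1.
L ratio = 10^(0.4 |ΔM|) = 10^2.196 = 157.0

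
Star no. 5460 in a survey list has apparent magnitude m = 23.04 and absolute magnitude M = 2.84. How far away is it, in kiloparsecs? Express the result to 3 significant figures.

d ≈ 110 kpc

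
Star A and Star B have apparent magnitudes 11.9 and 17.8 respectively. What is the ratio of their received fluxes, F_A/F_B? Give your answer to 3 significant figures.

F_A/F_B ≈ 229

Magnitude difference = -5.9
Flux ratio = 10^(−0.4 Δm) = 10^(−0.4 × -5.9) = 10^2.360 = 229.1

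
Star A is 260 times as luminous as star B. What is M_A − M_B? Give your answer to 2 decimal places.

M_A − M_B ≈ -6.04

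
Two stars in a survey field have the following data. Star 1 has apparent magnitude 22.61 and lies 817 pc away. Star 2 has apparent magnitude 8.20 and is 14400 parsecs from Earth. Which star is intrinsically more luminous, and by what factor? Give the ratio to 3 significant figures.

Star 1: M = m − 5 log₁₀ d + 5 = 22.61 − 5·2.9122 + 5 = 13.049
Star 2: M = m − 5 log₁₀ d + 5 = 8.20 − 5·4.1584 + 5 = -7.592
ΔM = M_1 − M_2 = 13.049 − (-7.592) = 20.641; smaller M is more luminous → Star 2.
L ratio = 10^(0.4 |ΔM|) = 10^8.256 = 1.804×10^8

Star 2 is more luminous, by a factor of 1.80×10^8.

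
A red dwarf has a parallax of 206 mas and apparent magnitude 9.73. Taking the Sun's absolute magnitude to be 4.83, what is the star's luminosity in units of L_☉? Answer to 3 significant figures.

L/L_☉ ≈ 2.58×10^-3

d = 1/p = 1000/206 mas = 4.854 pc
M = m − 5 log₁₀ d + 5 = 9.73 − 5·0.6861 + 5 = 11.299
M − M_☉ = 11.299 − 4.83 = 6.469
L/L_☉ = 10^(−0.4 × 6.469) = 2.584×10^-3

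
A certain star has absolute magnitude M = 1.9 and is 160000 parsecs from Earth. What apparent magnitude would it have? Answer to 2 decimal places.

m = M + 5 log₁₀ d − 5 = 1.9 + 5·5.2041 − 5 = 22.921

m ≈ 22.92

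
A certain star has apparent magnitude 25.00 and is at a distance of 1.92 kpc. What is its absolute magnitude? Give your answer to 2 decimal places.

M ≈ 13.58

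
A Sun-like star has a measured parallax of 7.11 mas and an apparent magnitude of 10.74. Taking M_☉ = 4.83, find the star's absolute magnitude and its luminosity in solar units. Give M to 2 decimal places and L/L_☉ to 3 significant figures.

M ≈ 5.00; L/L_☉ ≈ 0.856

d = 1/p = 1000/7.11 mas = 140.6 pc
M = m − 5 log₁₀ d + 5 = 10.74 − 5·2.1481 + 5 = 4.999
M − M_☉ = 4.999 − 4.83 = 0.169
L/L_☉ = 10^(−0.4 × 0.169) = 0.8556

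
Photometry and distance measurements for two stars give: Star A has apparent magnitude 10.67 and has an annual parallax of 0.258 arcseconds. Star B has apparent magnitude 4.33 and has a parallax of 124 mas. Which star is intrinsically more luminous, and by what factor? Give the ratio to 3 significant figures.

Star B is more luminous, by a factor of 1490.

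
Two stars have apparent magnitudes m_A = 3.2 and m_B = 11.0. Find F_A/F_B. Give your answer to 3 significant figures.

F_A/F_B ≈ 1320

Δm = 3.2 − (11.0) = -7.8
Flux ratio = 10^(−0.4 Δm) = 10^(−0.4 × -7.8) = 10^3.120 = 1318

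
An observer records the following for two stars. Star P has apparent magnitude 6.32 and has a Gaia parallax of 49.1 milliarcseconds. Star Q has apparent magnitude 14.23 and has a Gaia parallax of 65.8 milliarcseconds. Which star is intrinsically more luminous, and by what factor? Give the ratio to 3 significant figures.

Star P is more luminous, by a factor of 2620.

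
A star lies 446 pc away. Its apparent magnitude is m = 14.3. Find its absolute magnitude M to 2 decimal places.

5 log₁₀(d/10 pc) = 5 log₁₀(446.0) − 5 = 8.247
M = m − 5 log₁₀(d/10) = 14.3 − 8.247 = 6.053

M ≈ 6.05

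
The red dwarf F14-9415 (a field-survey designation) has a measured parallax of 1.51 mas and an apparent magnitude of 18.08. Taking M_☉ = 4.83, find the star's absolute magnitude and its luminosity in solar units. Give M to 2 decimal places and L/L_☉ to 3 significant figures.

M ≈ 8.97; L/L_☉ ≈ 0.0220

d = 1/p = 1000/1.51 mas = 662.3 pc
M = m − 5 log₁₀ d + 5 = 18.08 − 5·2.8210 + 5 = 8.975
M − M_☉ = 8.975 − 4.83 = 4.145
L/L_☉ = 10^(−0.4 × 4.145) = 0.02198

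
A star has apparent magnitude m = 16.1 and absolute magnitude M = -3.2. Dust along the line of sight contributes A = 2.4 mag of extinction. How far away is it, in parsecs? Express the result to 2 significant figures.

d ≈ 24000 pc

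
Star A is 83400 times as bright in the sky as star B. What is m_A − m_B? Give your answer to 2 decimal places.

m_A − m_B ≈ -12.30

Pogson: Δm = −2.5 log₁₀(ratio) = −2.5 log₁₀(83400) = −2.5 × 4.9212 = -12.303
Star A is brighter, so it has the smaller magnitude: the difference is negative.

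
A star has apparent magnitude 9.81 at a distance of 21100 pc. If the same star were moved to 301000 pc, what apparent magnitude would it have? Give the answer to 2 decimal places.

Flux ∝ 1/d², so Δm = 5 log₁₀(d₂/d₁) = 5 log₁₀(301000/21100) = 5.771
m₂ = m₁ + Δm = 9.81 + (5.771) = 15.581

m ≈ 15.58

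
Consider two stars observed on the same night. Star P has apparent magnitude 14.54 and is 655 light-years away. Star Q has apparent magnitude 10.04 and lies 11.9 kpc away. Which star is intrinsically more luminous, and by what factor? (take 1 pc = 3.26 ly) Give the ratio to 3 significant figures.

Star P: d = 655 ly / 3.26 = 200.9 pc
Star P: M = m − 5 log₁₀ d + 5 = 14.54 − 5·2.3030 + 5 = 8.025
Star Q: d = 11.9 kpc = 11900 pc
Star Q: M = m − 5 log₁₀ d + 5 = 10.04 − 5·4.0755 + 5 = -5.338
ΔM = M_P − M_Q = 8.025 − (-5.338) = 13.363; smaller M is more luminous → Star Q.
L ratio = 10^(0.4 |ΔM|) = 10^5.345 = 221300

Star Q is more luminous, by a factor of 221000.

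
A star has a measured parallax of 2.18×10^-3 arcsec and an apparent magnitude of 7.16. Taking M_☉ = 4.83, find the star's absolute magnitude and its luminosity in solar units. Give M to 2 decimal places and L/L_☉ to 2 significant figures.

M ≈ -1.15; L/L_☉ ≈ 250

d = 1/p = 1/2.18×10^-3″ = 458.7 pc
M = m − 5 log₁₀ d + 5 = 7.16 − 5·2.6615 + 5 = -1.148
M − M_☉ = -1.148 − 4.83 = -5.978
L/L_☉ = 10^(−0.4 × -5.978) = 246.1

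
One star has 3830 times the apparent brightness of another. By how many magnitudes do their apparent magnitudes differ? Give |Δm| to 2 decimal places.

|Δm| ≈ 8.96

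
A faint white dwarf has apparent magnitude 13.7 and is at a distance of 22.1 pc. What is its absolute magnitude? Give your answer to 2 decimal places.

5 log₁₀(d/10 pc) = 5 log₁₀(22.10) − 5 = 1.722
M = m − 5 log₁₀(d/10) = 13.7 − 1.722 = 11.978

M ≈ 11.98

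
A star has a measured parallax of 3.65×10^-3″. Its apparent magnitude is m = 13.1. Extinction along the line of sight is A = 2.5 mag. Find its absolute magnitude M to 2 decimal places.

M ≈ 3.41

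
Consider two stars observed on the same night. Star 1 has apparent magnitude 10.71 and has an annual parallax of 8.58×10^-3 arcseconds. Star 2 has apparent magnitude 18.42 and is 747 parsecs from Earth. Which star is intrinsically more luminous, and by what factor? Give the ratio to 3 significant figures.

Star 1 is more luminous, by a factor of 29.5.

Star 1: d = 1/p = 1/8.58×10^-3″ = 116.6 pc
Star 1: M = m − 5 log₁₀ d + 5 = 10.71 − 5·2.0665 + 5 = 5.377
Star 2: M = m − 5 log₁₀ d + 5 = 18.42 − 5·2.8733 + 5 = 9.053
ΔM = M_1 − M_2 = 5.377 − (9.053) = -3.676; smaller M is more luminous → Star 1.
L ratio = 10^(0.4 |ΔM|) = 10^1.470 = 29.54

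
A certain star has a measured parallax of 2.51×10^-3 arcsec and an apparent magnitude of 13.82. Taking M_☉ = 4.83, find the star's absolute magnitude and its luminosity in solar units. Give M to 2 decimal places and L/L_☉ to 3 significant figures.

M ≈ 5.82; L/L_☉ ≈ 0.402

d = 1/p = 1/2.51×10^-3″ = 398.4 pc
M = m − 5 log₁₀ d + 5 = 13.82 − 5·2.6003 + 5 = 5.818
M − M_☉ = 5.818 − 4.83 = 0.988
L/L_☉ = 10^(−0.4 × 0.988) = 0.4024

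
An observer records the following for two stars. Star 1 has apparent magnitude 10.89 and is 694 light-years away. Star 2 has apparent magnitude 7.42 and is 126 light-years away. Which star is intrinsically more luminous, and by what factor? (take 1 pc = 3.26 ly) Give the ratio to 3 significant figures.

Star 1: d = 694 ly / 3.26 = 212.9 pc
Star 1: M = m − 5 log₁₀ d + 5 = 10.89 − 5·2.3281 + 5 = 4.249
Star 2: d = 126 ly / 3.26 = 38.65 pc
Star 2: M = m − 5 log₁₀ d + 5 = 7.42 − 5·1.5872 + 5 = 4.484
ΔM = M_1 − M_2 = 4.249 − (4.484) = -0.235; smaller M is more luminous → Star 1.
L ratio = 10^(0.4 |ΔM|) = 10^0.094 = 1.242

Star 1 is more luminous, by a factor of 1.24.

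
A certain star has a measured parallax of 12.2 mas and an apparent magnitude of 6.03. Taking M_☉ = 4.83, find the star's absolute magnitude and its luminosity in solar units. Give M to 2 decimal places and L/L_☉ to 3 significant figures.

M ≈ 1.46; L/L_☉ ≈ 22.2

d = 1/p = 1000/12.2 mas = 81.97 pc
M = m − 5 log₁₀ d + 5 = 6.03 − 5·1.9136 + 5 = 1.462
M − M_☉ = 1.462 − 4.83 = -3.368
L/L_☉ = 10^(−0.4 × -3.368) = 22.25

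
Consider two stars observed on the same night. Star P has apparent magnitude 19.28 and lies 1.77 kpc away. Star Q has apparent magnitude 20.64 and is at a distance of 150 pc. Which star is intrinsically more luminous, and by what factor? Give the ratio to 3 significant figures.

Star P is more luminous, by a factor of 487.

Star P: d = 1.77 kpc = 1770 pc
Star P: M = m − 5 log₁₀ d + 5 = 19.28 − 5·3.2480 + 5 = 8.040
Star Q: M = m − 5 log₁₀ d + 5 = 20.64 − 5·2.1761 + 5 = 14.760
ΔM = M_P − M_Q = 8.040 − (14.760) = -6.719; smaller M is more luminous → Star P.
L ratio = 10^(0.4 |ΔM|) = 10^2.688 = 487.3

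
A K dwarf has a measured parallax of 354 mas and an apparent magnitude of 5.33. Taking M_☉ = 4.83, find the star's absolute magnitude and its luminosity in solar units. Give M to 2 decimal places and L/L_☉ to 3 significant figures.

M ≈ 8.08; L/L_☉ ≈ 0.0503

d = 1/p = 1000/354 mas = 2.825 pc
M = m − 5 log₁₀ d + 5 = 5.33 − 5·0.4510 + 5 = 8.075
M − M_☉ = 8.075 − 4.83 = 3.245
L/L_☉ = 10^(−0.4 × 3.245) = 0.05035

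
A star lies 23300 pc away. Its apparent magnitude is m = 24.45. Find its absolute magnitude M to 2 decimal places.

5 log₁₀(d/10 pc) = 5 log₁₀(23300) − 5 = 16.837
M = m − 5 log₁₀(d/10) = 24.45 − 16.837 = 7.613

M ≈ 7.61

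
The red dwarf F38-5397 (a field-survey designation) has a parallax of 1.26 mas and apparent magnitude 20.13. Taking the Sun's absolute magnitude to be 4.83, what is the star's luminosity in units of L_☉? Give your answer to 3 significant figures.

L/L_☉ ≈ 4.78×10^-3

d = 1/p = 1000/1.26 mas = 793.7 pc
M = m − 5 log₁₀ d + 5 = 20.13 − 5·2.8996 + 5 = 10.632
M − M_☉ = 10.632 − 4.83 = 5.802
L/L_☉ = 10^(−0.4 × 5.802) = 4.778×10^-3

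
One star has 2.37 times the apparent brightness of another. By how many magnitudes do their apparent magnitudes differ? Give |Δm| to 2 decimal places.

Pogson: Δm = −2.5 log₁₀(ratio) = −2.5 log₁₀(2.37) = −2.5 × 0.3747 = -0.937

|Δm| ≈ 0.94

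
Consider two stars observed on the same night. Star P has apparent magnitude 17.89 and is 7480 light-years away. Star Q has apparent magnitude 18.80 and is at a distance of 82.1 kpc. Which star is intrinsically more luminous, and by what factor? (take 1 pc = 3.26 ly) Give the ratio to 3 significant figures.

Star P: d = 7480 ly / 3.26 = 2294 pc
Star P: M = m − 5 log₁₀ d + 5 = 17.89 − 5·3.3607 + 5 = 6.087
Star Q: d = 82.1 kpc = 82100 pc
Star Q: M = m − 5 log₁₀ d + 5 = 18.80 − 5·4.9143 + 5 = -0.772
ΔM = M_P − M_Q = 6.087 − (-0.772) = 6.858; smaller M is more luminous → Star Q.
L ratio = 10^(0.4 |ΔM|) = 10^2.743 = 553.8

Star Q is more luminous, by a factor of 554.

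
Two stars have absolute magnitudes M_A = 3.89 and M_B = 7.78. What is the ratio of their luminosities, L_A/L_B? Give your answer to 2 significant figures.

L_A/L_B ≈ 36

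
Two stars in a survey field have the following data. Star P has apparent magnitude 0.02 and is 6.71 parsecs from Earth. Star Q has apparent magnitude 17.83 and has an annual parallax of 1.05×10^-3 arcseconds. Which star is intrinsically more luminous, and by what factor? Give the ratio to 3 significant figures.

Star P is more luminous, by a factor of 660.

Star P: M = m − 5 log₁₀ d + 5 = 0.02 − 5·0.8267 + 5 = 0.886
Star Q: d = 1/p = 1/1.05×10^-3″ = 952.4 pc
Star Q: M = m − 5 log₁₀ d + 5 = 17.83 − 5·2.9788 + 5 = 7.936
ΔM = M_P − M_Q = 0.886 − (7.936) = -7.050; smaller M is more luminous → Star P.
L ratio = 10^(0.4 |ΔM|) = 10^2.820 = 660.4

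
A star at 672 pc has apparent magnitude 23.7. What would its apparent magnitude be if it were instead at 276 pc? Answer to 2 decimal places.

Flux ∝ 1/d², so Δm = 5 log₁₀(d₂/d₁) = 5 log₁₀(276/672) = -1.932
m₂ = m₁ + Δm = 23.7 + (-1.932) = 21.768

m ≈ 21.77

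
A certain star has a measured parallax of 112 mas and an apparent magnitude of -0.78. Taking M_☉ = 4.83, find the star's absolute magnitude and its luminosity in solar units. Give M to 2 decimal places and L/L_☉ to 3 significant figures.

M ≈ -0.53; L/L_☉ ≈ 140

d = 1/p = 1000/112 mas = 8.929 pc
M = m − 5 log₁₀ d + 5 = -0.78 − 5·0.9508 + 5 = -0.534
M − M_☉ = -0.534 − 4.83 = -5.364
L/L_☉ = 10^(−0.4 × -5.364) = 139.8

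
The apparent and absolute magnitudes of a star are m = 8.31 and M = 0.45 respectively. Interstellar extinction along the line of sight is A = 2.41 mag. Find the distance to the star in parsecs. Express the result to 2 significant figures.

d ≈ 120 pc

m − M = 5 log₁₀(d/10 pc) + A  ⇒  8.31 − (0.45) − 2.41 = 5 log₁₀(d/10)
5.450 = 5 log₁₀(d/10)
log₁₀ d = (m − M − A)/5 + 1 = 2.0900
d = 10^2.0900 = 123.0 pc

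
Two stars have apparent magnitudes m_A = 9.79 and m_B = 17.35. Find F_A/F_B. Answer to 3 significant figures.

Magnitude difference = -7.56
Flux ratio = 10^(−0.4 Δm) = 10^(−0.4 × -7.56) = 10^3.024 = 1057

F_A/F_B ≈ 1060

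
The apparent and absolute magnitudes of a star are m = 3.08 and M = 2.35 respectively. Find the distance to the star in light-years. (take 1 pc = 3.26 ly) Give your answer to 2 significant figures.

μ = m − M = 0.730
m − M = 5 log₁₀ d − 5
log₁₀ d = (m − M)/5 + 1 = 1.1460
d = 10^1.1460 = 14.00 pc
= 45.63 ly

d ≈ 46 ly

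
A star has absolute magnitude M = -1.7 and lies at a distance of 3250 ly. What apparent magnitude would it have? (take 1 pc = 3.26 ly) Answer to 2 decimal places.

m ≈ 8.29

d = 3250 ly / 3.26 = 996.9 pc
m = M + 5 log₁₀ d − 5 = -1.7 + 5·2.9987 − 5 = 8.293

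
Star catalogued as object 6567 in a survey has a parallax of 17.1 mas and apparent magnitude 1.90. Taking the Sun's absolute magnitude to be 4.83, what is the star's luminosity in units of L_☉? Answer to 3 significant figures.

d = 1/p = 1000/17.1 mas = 58.48 pc
M = m − 5 log₁₀ d + 5 = 1.90 − 5·1.7670 + 5 = -1.935
M − M_☉ = -1.935 − 4.83 = -6.765
L/L_☉ = 10^(−0.4 × -6.765) = 508.2

L/L_☉ ≈ 508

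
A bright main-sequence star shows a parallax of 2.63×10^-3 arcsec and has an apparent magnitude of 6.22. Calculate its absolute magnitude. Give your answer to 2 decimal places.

d = 1/p = 1/2.63×10^-3″ = 380.2 pc
5 log₁₀(d/10 pc) = 5 log₁₀(380.2) − 5 = 7.900
M = m − 5 log₁₀(d/10) = 6.22 − 7.900 = -1.680

M ≈ -1.68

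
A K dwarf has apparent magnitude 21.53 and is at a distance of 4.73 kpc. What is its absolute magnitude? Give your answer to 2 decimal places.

d = 4.73 kpc = 4730 pc
5 log₁₀(d/10 pc) = 5 log₁₀(4730) − 5 = 13.374
M = m − 5 log₁₀(d/10) = 21.53 − 13.374 = 8.156

M ≈ 8.16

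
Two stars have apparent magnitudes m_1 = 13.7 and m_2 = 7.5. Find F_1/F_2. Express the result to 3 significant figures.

Δm = 13.7 − (7.5) = 6.2
Flux ratio = 10^(−0.4 Δm) = 10^(−0.4 × 6.2) = 10^-2.480 = 3.311×10^-3

F_1/F_2 ≈ 3.31×10^-3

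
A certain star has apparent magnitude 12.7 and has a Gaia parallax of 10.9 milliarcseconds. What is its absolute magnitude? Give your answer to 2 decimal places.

p = 10.9 mas = 0.0109″ → d = 1/p = 91.74 pc
5 log₁₀(d/10 pc) = 5 log₁₀(91.74) − 5 = 4.813
M = m − 5 log₁₀(d/10) = 12.7 − 4.813 = 7.887

M ≈ 7.89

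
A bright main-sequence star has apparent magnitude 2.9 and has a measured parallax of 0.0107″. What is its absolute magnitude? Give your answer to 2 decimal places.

M ≈ -1.95

d = 1/p = 1/0.0107″ = 93.46 pc
5 log₁₀(d/10 pc) = 5 log₁₀(93.46) − 5 = 4.853
M = m − 5 log₁₀(d/10) = 2.9 − 4.853 = -1.953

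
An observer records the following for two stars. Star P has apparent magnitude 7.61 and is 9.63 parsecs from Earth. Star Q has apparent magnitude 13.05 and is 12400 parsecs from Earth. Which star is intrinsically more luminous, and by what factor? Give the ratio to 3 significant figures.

Star P: M = m − 5 log₁₀ d + 5 = 7.61 − 5·0.9836 + 5 = 7.692
Star Q: M = m − 5 log₁₀ d + 5 = 13.05 − 5·4.0934 + 5 = -2.417
ΔM = M_P − M_Q = 7.692 − (-2.417) = 10.109; smaller M is more luminous → Star Q.
L ratio = 10^(0.4 |ΔM|) = 10^4.044 = 11060

Star Q is more luminous, by a factor of 11100.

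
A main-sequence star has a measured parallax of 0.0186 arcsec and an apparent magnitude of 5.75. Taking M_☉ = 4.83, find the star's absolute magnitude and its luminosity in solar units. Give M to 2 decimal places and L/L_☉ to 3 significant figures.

d = 1/p = 1/0.0186″ = 53.76 pc
M = m − 5 log₁₀ d + 5 = 5.75 − 5·1.7305 + 5 = 2.098
M − M_☉ = 2.098 − 4.83 = -2.732
L/L_☉ = 10^(−0.4 × -2.732) = 12.39

M ≈ 2.10; L/L_☉ ≈ 12.4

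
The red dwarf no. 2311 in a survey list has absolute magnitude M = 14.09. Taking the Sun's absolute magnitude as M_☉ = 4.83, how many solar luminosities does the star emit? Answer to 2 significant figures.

L/L_☉ ≈ 2.0×10^-4

M − M_☉ = 14.09 − 4.83 = 9.260
L/L_☉ = 10^(−0.4 (M − M_☉)) = 10^-3.704 = 1.977×10^-4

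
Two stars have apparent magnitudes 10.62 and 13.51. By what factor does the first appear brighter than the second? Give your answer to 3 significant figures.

14.3

Magnitude difference = -2.89
Flux ratio = 10^(−0.4 Δm) = 10^(−0.4 × -2.89) = 10^1.156 = 14.32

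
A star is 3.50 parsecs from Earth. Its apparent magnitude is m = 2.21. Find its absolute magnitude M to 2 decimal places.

5 log₁₀(d/10 pc) = 5 log₁₀(3.500) − 5 = -2.280
M = m − 5 log₁₀(d/10) = 2.21 + 2.280 = 4.490

M ≈ 4.49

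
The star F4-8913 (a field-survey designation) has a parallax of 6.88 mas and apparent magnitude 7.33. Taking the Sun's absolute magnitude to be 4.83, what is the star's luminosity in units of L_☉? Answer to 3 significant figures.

L/L_☉ ≈ 21.1

d = 1/p = 1000/6.88 mas = 145.3 pc
M = m − 5 log₁₀ d + 5 = 7.33 − 5·2.1624 + 5 = 1.518
M − M_☉ = 1.518 − 4.83 = -3.312
L/L_☉ = 10^(−0.4 × -3.312) = 21.13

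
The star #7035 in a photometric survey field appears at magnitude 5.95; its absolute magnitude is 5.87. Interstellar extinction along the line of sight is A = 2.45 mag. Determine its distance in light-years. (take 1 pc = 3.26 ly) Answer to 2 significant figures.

m − M = 5 log₁₀(d/10 pc) + A  ⇒  5.95 − (5.87) − 2.45 = 5 log₁₀(d/10)
-2.370 = 5 log₁₀(d/10)
log₁₀ d = (m − M − A)/5 + 1 = 0.5260
d = 10^0.5260 = 3.357 pc
= 10.95 ly

d ≈ 11 ly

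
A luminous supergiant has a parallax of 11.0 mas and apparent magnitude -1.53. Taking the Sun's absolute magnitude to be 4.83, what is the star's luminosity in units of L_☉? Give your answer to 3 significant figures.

L/L_☉ ≈ 28900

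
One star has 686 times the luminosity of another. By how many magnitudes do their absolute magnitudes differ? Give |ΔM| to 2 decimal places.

|ΔM| ≈ 7.09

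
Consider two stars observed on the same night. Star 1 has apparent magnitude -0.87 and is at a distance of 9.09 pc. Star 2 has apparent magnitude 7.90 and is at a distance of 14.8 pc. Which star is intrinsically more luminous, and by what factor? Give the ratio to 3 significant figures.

Star 1 is more luminous, by a factor of 1220.

Star 1: M = m − 5 log₁₀ d + 5 = -0.87 − 5·0.9586 + 5 = -0.663
Star 2: M = m − 5 log₁₀ d + 5 = 7.90 − 5·1.1703 + 5 = 7.049
ΔM = M_1 − M_2 = -0.663 − (7.049) = -7.712; smaller M is more luminous → Star 1.
L ratio = 10^(0.4 |ΔM|) = 10^3.085 = 1215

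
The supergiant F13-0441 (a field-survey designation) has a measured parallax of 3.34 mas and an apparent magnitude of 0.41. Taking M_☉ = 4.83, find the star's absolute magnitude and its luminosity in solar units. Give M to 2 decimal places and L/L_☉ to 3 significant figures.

M ≈ -6.97; L/L_☉ ≈ 52500

d = 1/p = 1000/3.34 mas = 299.4 pc
M = m − 5 log₁₀ d + 5 = 0.41 − 5·2.4763 + 5 = -6.971
M − M_☉ = -6.971 − 4.83 = -11.801
L/L_☉ = 10^(−0.4 × -11.801) = 52540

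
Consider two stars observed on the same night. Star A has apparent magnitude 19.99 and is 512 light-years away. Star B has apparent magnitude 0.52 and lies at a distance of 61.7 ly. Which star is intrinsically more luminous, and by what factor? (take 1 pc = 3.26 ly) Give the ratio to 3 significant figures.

Star A: d = 512 ly / 3.26 = 157.1 pc
Star A: M = m − 5 log₁₀ d + 5 = 19.99 − 5·2.1961 + 5 = 14.010
Star B: d = 61.7 ly / 3.26 = 18.93 pc
Star B: M = m − 5 log₁₀ d + 5 = 0.52 − 5·1.2771 + 5 = -0.865
ΔM = M_A − M_B = 14.010 − (-0.865) = 14.875; smaller M is more luminous → Star B.
L ratio = 10^(0.4 |ΔM|) = 10^5.950 = 891300

Star B is more luminous, by a factor of 891000.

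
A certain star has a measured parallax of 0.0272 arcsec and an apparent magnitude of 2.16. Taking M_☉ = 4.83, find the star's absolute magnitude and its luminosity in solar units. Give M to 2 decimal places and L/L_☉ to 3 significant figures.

d = 1/p = 1/0.0272″ = 36.76 pc
M = m − 5 log₁₀ d + 5 = 2.16 − 5·1.5654 + 5 = -0.667
M − M_☉ = -0.667 − 4.83 = -5.497
L/L_☉ = 10^(−0.4 × -5.497) = 158.1

M ≈ -0.67; L/L_☉ ≈ 158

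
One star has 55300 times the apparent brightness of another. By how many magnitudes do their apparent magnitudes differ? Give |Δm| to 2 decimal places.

Pogson: Δm = −2.5 log₁₀(ratio) = −2.5 log₁₀(55300) = −2.5 × 4.7427 = -11.857

|Δm| ≈ 11.86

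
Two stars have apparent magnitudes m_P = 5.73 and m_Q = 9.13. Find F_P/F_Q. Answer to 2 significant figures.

F_P/F_Q ≈ 23

Magnitude difference = -3.40
Flux ratio = 10^(−0.4 Δm) = 10^(−0.4 × -3.40) = 10^1.360 = 22.91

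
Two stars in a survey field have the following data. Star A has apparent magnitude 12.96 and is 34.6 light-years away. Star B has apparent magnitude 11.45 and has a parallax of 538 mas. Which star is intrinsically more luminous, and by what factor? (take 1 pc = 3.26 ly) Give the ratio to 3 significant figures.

Star A is more luminous, by a factor of 8.11.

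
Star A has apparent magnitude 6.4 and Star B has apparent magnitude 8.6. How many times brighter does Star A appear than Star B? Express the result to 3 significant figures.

Δm = 6.4 − (8.6) = -2.2
Flux ratio = 10^(−0.4 Δm) = 10^(−0.4 × -2.2) = 10^0.880 = 7.586

7.59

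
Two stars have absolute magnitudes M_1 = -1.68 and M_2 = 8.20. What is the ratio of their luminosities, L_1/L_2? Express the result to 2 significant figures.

L_1/L_2 ≈ 9000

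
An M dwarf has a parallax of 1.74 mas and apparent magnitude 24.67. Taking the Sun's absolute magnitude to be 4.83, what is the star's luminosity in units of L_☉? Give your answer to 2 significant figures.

d = 1/p = 1000/1.74 mas = 574.7 pc
M = m − 5 log₁₀ d + 5 = 24.67 − 5·2.7595 + 5 = 15.873
M − M_☉ = 15.873 − 4.83 = 11.043
L/L_☉ = 10^(−0.4 × 11.043) = 3.827×10^-5

L/L_☉ ≈ 3.8×10^-5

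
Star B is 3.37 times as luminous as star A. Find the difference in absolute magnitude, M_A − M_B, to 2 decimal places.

M_A − M_B ≈ 1.32

Pogson: ΔM = −2.5 log₁₀(ratio) = −2.5 log₁₀(3.37) = −2.5 × 0.5276 = -1.319
Star B is brighter so has the smaller magnitude: M_A − M_B is positive.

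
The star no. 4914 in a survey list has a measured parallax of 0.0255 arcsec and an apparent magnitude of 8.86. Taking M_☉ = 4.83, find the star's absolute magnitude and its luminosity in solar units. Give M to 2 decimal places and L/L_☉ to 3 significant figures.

M ≈ 5.89; L/L_☉ ≈ 0.376

d = 1/p = 1/0.0255″ = 39.22 pc
M = m − 5 log₁₀ d + 5 = 8.86 − 5·1.5935 + 5 = 5.893
M − M_☉ = 5.893 − 4.83 = 1.063
L/L_☉ = 10^(−0.4 × 1.063) = 0.3758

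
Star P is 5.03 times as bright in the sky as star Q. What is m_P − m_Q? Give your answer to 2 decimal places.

Pogson: Δm = −2.5 log₁₀(ratio) = −2.5 log₁₀(5.03) = −2.5 × 0.7016 = -1.754
Star P is brighter, so it has the smaller magnitude: the difference is negative.

m_P − m_Q ≈ -1.75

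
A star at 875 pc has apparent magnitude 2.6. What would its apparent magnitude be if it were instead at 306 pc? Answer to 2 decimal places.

m ≈ 0.32

Flux ∝ 1/d², so Δm = 5 log₁₀(d₂/d₁) = 5 log₁₀(306/875) = -2.281
m₂ = m₁ + Δm = 2.6 + (-2.281) = 0.319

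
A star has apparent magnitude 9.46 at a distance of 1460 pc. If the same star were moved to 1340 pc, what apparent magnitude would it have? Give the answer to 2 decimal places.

Flux ∝ 1/d², so Δm = 5 log₁₀(d₂/d₁) = 5 log₁₀(1340/1460) = -0.186
m₂ = m₁ + Δm = 9.46 + (-0.186) = 9.274

m ≈ 9.27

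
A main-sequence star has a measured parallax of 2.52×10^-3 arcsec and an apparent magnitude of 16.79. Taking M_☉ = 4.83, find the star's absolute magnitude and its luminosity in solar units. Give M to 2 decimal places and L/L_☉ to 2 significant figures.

M ≈ 8.80; L/L_☉ ≈ 0.026

d = 1/p = 1/2.52×10^-3″ = 396.8 pc
M = m − 5 log₁₀ d + 5 = 16.79 − 5·2.5986 + 5 = 8.797
M − M_☉ = 8.797 − 4.83 = 3.967
L/L_☉ = 10^(−0.4 × 3.967) = 0.02589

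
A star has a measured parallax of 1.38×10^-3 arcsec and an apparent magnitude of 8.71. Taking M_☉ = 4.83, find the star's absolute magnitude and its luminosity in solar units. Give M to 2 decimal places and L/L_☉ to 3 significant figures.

M ≈ -0.59; L/L_☉ ≈ 147

d = 1/p = 1/1.38×10^-3″ = 724.6 pc
M = m − 5 log₁₀ d + 5 = 8.71 − 5·2.8601 + 5 = -0.591
M − M_☉ = -0.591 − 4.83 = -5.421
L/L_☉ = 10^(−0.4 × -5.421) = 147.3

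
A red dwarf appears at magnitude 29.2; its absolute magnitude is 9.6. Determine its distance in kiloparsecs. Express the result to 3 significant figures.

d ≈ 83.2 kpc

μ = m − M = 19.600
m − M = 5 log₁₀ d − 5
log₁₀ d = (m − M)/5 + 1 = 4.9200
d = 10^4.9200 = 83180 pc
= 83.18 kpc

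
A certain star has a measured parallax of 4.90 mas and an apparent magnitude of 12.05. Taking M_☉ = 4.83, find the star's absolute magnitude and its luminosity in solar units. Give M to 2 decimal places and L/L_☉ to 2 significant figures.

d = 1/p = 1000/4.90 mas = 204.1 pc
M = m − 5 log₁₀ d + 5 = 12.05 − 5·2.3098 + 5 = 5.501
M − M_☉ = 5.501 − 4.83 = 0.671
L/L_☉ = 10^(−0.4 × 0.671) = 0.5390

M ≈ 5.50; L/L_☉ ≈ 0.54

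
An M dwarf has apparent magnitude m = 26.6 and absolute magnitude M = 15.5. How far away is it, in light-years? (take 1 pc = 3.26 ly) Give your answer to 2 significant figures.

d ≈ 5400 ly

μ = m − M = 11.100
m − M = 5 log₁₀ d − 5
log₁₀ d = (m − M)/5 + 1 = 3.2200
d = 10^3.2200 = 1660 pc
= 5410 ly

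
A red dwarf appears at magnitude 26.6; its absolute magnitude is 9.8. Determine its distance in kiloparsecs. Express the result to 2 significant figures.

d ≈ 23 kpc

Distance modulus: m − M = 26.6 − (9.8) = 16.800
m − M = 5 log₁₀ d − 5
log₁₀ d = (m − M)/5 + 1 = 4.3600
d = 10^4.3600 = 22910 pc
= 22.91 kpc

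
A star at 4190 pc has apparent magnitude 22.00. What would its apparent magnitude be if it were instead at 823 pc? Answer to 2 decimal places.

m ≈ 18.47

Flux ∝ 1/d², so Δm = 5 log₁₀(d₂/d₁) = 5 log₁₀(823/4190) = -3.534
m₂ = m₁ + Δm = 22.00 + (-3.534) = 18.466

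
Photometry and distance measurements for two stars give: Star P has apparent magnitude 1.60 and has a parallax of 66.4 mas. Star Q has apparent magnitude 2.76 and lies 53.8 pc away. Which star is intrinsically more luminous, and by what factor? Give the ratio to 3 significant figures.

Star P: p = 66.4 mas = 0.0664″ → d = 1/p = 15.06 pc
Star P: M = m − 5 log₁₀ d + 5 = 1.60 − 5·1.1778 + 5 = 0.711
Star Q: M = m − 5 log₁₀ d + 5 = 2.76 − 5·1.7308 + 5 = -0.894
ΔM = M_P − M_Q = 0.711 − (-0.894) = 1.605; smaller M is more luminous → Star Q.
L ratio = 10^(0.4 |ΔM|) = 10^0.642 = 4.384

Star Q is more luminous, by a factor of 4.38.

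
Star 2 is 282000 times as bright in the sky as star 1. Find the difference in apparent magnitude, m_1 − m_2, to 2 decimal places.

Pogson: Δm = −2.5 log₁₀(ratio) = −2.5 log₁₀(282000) = −2.5 × 5.4502 = -13.626
Star 2 is brighter so has the smaller magnitude: m_1 − m_2 is positive.

m_1 − m_2 ≈ 13.63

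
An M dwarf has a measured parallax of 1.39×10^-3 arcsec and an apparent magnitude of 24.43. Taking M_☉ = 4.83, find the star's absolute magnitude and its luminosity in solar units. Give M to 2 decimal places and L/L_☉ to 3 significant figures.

M ≈ 15.15; L/L_☉ ≈ 7.48×10^-5

d = 1/p = 1/1.39×10^-3″ = 719.4 pc
M = m − 5 log₁₀ d + 5 = 24.43 − 5·2.8570 + 5 = 15.145
M − M_☉ = 15.145 − 4.83 = 10.315
L/L_☉ = 10^(−0.4 × 10.315) = 7.481×10^-5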